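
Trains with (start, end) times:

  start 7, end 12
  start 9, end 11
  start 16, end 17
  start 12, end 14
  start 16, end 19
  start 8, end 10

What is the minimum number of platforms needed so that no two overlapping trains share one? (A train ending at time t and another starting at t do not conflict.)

3

starts: [7, 8, 9, 12, 16, 16]
ends:   [10, 11, 12, 14, 17, 19]
s7→1 s8→2 s9→3  — peak 3.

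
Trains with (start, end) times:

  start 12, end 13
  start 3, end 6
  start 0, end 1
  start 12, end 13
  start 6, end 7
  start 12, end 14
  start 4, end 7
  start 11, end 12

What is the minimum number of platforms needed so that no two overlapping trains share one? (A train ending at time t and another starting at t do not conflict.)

3

Count concurrent intervals with a sweep; the peak is the room count.
Events (time:±→running): 0:+→1 1:-→0 3:+→1 4:+→2 6:-→1 6:+→2 7:-→1 7:-→0 11:+→1 12:-→0 12:+→1 12:+→2 12:+→3 … peak 3.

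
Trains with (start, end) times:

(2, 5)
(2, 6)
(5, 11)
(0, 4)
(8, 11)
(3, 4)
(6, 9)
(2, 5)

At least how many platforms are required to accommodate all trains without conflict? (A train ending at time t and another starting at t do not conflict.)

5

Count concurrent intervals with a sweep; the peak is the room count.
Events (time:±→running): 0:+→1 2:+→2 2:+→3 2:+→4 3:+→5 … peak 5.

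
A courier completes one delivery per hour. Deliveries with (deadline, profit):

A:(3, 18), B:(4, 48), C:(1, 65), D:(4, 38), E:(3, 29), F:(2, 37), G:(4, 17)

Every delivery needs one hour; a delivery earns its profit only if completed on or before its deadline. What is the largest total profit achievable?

188

Profit order: C=65 B=48 D=38 F=37 E=29 A=18 G=17
Assign: C→slot 1, B→slot 4, D→slot 3, F→slot 2, E skipped, A skipped, G skipped.
Slots: [1:C] [2:F] [3:D] [4:B]
Profit = 65 + 37 + 38 + 48 = 188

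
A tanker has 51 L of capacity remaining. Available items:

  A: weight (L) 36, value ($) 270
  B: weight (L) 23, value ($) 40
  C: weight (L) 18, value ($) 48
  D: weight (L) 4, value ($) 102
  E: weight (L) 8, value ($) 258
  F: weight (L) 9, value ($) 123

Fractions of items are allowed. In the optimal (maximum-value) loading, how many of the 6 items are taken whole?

3

Greedy by value/weight ratio, highest first.
Order: E (258/8=32.25) > D (102/4=25.50) > F (123/9=13.67) > A (270/36=7.50) > C (48/18=2.67) > B (40/23=1.74)
Fill: take E (8 @ 258) → take D (4 @ 102) → take F (9 @ 123) → take 30/36 of A → 225.00; 51/51 used.
3 item(s) taken whole; one partial (take 30/36 of A).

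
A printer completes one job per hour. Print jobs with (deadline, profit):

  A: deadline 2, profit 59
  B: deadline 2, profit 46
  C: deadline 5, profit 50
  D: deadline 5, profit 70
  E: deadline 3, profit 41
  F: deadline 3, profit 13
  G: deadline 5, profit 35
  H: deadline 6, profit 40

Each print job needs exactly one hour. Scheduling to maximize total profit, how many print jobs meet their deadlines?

By profit: D(d5,70), A(d2,59), C(d5,50), B(d2,46), E(d3,41), H(d6,40), G(d5,35), F(d3,13)
D→slot 5; A→slot 2; C→slot 4; B→slot 1; E→slot 3; H→slot 6; G skipped; F skipped.
6 of 8 scheduled.

6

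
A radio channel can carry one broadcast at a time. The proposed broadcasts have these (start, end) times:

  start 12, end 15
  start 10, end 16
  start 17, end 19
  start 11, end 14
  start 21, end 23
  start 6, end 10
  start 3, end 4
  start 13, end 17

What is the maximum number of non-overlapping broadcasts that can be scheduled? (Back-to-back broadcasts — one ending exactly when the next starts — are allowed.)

By end time: (3,4), (6,10), (11,14), (12,15), (10,16), (13,17), (17,19), (21,23).
Pick (3,4); next start ≥ 4 → (6,10); next start ≥ 10 → (11,14); next start ≥ 14 → (17,19); next start ≥ 19 → (21,23).
Selected 5 broadcasts.

5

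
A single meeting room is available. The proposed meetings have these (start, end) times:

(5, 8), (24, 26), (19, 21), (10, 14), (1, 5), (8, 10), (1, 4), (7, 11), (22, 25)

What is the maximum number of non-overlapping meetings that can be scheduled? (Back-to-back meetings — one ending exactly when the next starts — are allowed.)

6

By end time: (1,4), (1,5), (5,8), (8,10), (7,11), (10,14), (19,21), (22,25), (24,26).
Pick (1,4); next start ≥ 4 → (5,8); next start ≥ 8 → (8,10); next start ≥ 10 → (10,14); next start ≥ 14 → (19,21); next start ≥ 21 → (22,25).
Selected 6 meetings.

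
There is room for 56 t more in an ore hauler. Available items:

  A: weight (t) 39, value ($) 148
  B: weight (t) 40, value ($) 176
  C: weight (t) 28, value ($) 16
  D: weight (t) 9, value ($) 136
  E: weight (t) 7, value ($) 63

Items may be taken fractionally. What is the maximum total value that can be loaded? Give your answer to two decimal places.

375.00

Greedy by value/weight ratio, highest first.
Order: D (136/9=15.11) > E (63/7=9.00) > B (176/40=4.40) > A (148/39=3.79) > C (16/28=0.57)
Fill: take D (9 @ 136) → take E (7 @ 63) → take B (40 @ 176); 56/56 used.
Total value = 375.00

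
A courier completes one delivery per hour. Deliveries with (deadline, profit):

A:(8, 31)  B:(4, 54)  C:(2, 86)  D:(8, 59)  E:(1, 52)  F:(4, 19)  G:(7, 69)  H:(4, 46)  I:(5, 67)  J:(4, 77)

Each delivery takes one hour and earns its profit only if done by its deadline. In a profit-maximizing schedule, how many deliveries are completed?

8

Profit order: C=86 J=77 G=69 I=67 D=59 B=54 E=52 H=46 A=31 F=19
Assign: C→slot 2, J→slot 4, G→slot 7, I→slot 5, D→slot 8, B→slot 3, E→slot 1, H skipped, A→slot 6, F skipped.
Slots: [1:E] [2:C] [3:B] [4:J] [5:I] [6:A] [7:G] [8:D]
8 of 10 scheduled.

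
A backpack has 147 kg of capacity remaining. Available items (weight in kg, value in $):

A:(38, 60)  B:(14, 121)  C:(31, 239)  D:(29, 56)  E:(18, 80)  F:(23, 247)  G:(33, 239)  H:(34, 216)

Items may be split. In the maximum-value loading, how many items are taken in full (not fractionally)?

5

Ratios (sorted): F 10.74, B 8.64, C 7.71, G 7.24, H 6.35, E 4.44, D 1.93, A 1.58
take F (23 @ 247); take B (14 @ 121); take C (31 @ 239); take G (33 @ 239); take H (34 @ 216); take 12/18 of E → 53.33. Capacity used 147/147.
5 item(s) taken whole; one partial (take 12/18 of E).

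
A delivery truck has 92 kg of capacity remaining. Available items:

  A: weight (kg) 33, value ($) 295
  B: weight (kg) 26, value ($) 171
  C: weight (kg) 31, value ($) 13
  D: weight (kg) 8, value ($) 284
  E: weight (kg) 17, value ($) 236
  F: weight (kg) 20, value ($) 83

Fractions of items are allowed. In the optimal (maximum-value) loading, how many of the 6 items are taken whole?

Sort by value per unit weight and fill in that order.
Ratios (sorted): D 35.50, E 13.88, A 8.94, B 6.58, F 4.15, C 0.42
take D (8 @ 284); take E (17 @ 236); take A (33 @ 295); take B (26 @ 171); take 8/20 of F → 33.20. Capacity used 92/92.
4 item(s) taken whole; one partial (take 8/20 of F).

4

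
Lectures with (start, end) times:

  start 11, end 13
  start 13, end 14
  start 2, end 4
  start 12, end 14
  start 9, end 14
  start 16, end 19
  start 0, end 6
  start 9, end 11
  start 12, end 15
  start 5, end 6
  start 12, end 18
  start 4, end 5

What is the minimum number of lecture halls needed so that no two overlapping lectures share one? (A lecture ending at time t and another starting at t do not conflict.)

The answer is the maximum number of intervals overlapping at any instant.
starts: [0, 2, 4, 5, 9, 9, 11, 12, 12, 12, 13, 16]
ends:   [4, 5, 6, 6, 11, 13, 14, 14, 14, 15, 18, 19]
s0→1 s2→2 e4→1 s4→2 e5→1 s5→2 e6→1 e6→0 s9→1 s9→2 e11→1 s11→2 s12→3 s12→4 s12→5  — peak 5.

5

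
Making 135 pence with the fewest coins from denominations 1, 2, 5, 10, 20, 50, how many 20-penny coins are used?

Use the largest denomination that fits, subtract, and repeat.
135 − 2×50→35 − 1×20→15 − 1×10→5 − 1×5→0
Count of 20: 1

1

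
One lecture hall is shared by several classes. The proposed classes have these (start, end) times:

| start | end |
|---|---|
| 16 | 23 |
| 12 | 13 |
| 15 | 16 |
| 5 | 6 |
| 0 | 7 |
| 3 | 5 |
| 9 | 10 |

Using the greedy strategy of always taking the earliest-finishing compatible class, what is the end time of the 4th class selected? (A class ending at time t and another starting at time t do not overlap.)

Sorted by end: (3,5)  (5,6)  (0,7)  (9,10)  (12,13)  (15,16)  (16,23)
take (3,5); take (5,6); take (9,10); take (12,13); take (15,16); take (16,23).
Selected: (3,5) (5,6) (9,10) (12,13) (15,16) (16,23)

13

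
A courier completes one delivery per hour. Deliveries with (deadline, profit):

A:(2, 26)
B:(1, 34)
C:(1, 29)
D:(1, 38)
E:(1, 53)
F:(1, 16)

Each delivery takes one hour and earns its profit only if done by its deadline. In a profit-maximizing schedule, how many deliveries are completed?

Profit order: E=53 D=38 B=34 C=29 A=26 F=16
Assign: E→slot 1, D skipped, B skipped, C skipped, A→slot 2, F skipped.
Slots: [1:E] [2:A]
2 of 6 scheduled.

2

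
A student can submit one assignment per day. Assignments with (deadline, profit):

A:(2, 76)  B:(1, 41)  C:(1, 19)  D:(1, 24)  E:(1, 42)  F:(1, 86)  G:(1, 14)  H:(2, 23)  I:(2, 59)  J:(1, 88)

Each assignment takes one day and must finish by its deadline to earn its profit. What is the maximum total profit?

Profit order: J=88 F=86 A=76 I=59 E=42 B=41 D=24 H=23 C=19 G=14
Assign: J→slot 1, F skipped, A→slot 2, I skipped, E skipped, B skipped, D skipped, H skipped, C skipped, G skipped.
Slots: [1:J] [2:A]
Profit = 88 + 76 = 164

164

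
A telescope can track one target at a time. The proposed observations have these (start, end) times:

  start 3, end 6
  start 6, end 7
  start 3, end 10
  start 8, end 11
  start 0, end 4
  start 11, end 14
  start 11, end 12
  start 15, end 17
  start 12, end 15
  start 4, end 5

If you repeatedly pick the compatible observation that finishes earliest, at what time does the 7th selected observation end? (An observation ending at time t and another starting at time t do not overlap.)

17

Sorted by end: (0,4)  (4,5)  (3,6)  (6,7)  (3,10)  (8,11)  (11,12)  (11,14)  (12,15)  (15,17)
take (0,4); take (4,5); skip (3,6); take (6,7); skip (3,10); take (8,11); take (11,12); take (12,15); take (15,17).
Selected: (0,4) (4,5) (6,7) (8,11) (11,12) (12,15) (15,17)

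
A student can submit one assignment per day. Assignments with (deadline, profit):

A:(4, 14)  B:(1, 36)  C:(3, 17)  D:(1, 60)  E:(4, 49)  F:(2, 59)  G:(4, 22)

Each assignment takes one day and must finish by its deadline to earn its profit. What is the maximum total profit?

190

Take jobs in profit order; each goes to the latest open slot no later than its deadline.
By profit: D(d1,60), F(d2,59), E(d4,49), B(d1,36), G(d4,22), C(d3,17), A(d4,14)
D→slot 1; F→slot 2; E→slot 4; B skipped; G→slot 3; C skipped; A skipped.
Profit = 60 + 59 + 22 + 49 = 190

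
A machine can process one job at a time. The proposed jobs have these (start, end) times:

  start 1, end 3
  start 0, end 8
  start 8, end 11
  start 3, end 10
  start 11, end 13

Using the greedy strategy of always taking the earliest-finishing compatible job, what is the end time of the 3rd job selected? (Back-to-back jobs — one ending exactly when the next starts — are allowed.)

By end time: (1,3), (0,8), (3,10), (8,11), (11,13).
Pick (1,3); next start ≥ 3 → (3,10); next start ≥ 10 → (11,13).
Selected: (1,3) (3,10) (11,13)

13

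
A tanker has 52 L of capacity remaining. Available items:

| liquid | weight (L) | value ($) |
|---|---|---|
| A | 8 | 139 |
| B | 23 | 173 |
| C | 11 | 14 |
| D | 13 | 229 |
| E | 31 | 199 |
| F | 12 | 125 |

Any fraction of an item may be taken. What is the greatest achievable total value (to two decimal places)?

Greedy by value/weight ratio, highest first.
Ratios (sorted): D 17.62, A 17.38, F 10.42, B 7.52, E 6.42, C 1.27
take D (13 @ 229); take A (8 @ 139); take F (12 @ 125); take 19/23 of B → 142.91. Capacity used 52/52.
Total value = 635.91

635.91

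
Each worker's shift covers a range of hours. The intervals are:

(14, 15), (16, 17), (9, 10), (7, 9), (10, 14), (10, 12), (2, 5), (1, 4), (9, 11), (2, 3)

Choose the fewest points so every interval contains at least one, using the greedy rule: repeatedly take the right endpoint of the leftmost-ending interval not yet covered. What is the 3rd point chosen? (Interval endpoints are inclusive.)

By right end: [2,3]  [1,4]  [2,5]  [7,9]  [9,10]  [9,11]  [10,12]  [10,14]  [14,15]  [16,17]
[2,3] uncovered → point at 3; [7,9] uncovered → point at 9; [10,12] uncovered → point at 12; [14,15] uncovered → point at 15; [16,17] uncovered → point at 17.
Points: 3, 9, 12, 15, 17 (5 total).

12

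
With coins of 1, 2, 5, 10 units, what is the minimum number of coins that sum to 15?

2

15 = 1×10 + 1×5
Total coins = 1 + 1 = 2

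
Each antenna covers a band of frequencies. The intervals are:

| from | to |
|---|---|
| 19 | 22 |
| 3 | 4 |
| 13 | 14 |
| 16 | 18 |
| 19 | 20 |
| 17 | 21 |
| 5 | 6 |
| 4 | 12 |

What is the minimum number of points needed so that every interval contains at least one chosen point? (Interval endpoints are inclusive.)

Sorted: [3,4] [5,6] [4,12] [13,14] [16,18] [19,20] [17,21] [19,22]
{[3,4]} hit by 4; {[5,6],[4,12]} hit by 6; {[13,14]} hit by 14; {[16,18]} hit by 18; {[19,20],[17,21],[19,22]} hit by 20.
Points: 4, 6, 14, 18, 20 (5 total).

5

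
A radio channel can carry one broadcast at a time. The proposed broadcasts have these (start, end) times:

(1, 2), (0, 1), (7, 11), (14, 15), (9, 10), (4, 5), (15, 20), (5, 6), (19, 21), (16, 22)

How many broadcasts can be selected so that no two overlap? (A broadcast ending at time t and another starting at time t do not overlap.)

7

Order by finish time; keep every interval that doesn't clash with the previous kept one.
Sorted by end: (0,1)  (1,2)  (4,5)  (5,6)  (9,10)  (7,11)  (14,15)  (15,20)  (19,21)  (16,22)
take (0,1); take (1,2); take (4,5); take (5,6); take (9,10); take (14,15); take (15,20).
Selected 7 broadcasts.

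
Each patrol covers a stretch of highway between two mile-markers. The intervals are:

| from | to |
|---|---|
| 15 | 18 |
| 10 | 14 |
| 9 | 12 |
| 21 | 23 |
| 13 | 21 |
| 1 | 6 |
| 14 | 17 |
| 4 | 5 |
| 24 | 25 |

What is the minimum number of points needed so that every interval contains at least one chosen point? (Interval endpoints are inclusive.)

5

By right end: [4,5]  [1,6]  [9,12]  [10,14]  [14,17]  [15,18]  [13,21]  [21,23]  [24,25]
[4,5] uncovered → point at 5; [9,12] uncovered → point at 12; [14,17] uncovered → point at 17; [21,23] uncovered → point at 23; [24,25] uncovered → point at 25.
Points: 5, 12, 17, 23, 25 (5 total).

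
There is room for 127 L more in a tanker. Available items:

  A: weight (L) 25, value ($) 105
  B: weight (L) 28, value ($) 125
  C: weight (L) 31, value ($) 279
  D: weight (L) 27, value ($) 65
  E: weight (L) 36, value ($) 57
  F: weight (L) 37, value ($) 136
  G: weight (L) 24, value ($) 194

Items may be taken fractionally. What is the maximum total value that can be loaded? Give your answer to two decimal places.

772.84

Sort by value per unit weight and fill in that order.
Order: C (279/31=9.00) > G (194/24=8.08) > B (125/28=4.46) > A (105/25=4.20) > F (136/37=3.68) > D (65/27=2.41) > E (57/36=1.58)
Fill: take C (31 @ 279) → take G (24 @ 194) → take B (28 @ 125) → take A (25 @ 105) → take 19/37 of F → 69.84; 127/127 used.
Total value = 772.84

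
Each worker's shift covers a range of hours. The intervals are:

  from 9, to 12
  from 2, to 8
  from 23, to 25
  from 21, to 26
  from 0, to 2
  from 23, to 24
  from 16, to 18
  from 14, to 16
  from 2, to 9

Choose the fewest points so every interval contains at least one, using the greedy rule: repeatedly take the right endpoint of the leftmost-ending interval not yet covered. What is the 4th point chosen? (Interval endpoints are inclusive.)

By right end: [0,2]  [2,8]  [2,9]  [9,12]  [14,16]  [16,18]  [23,24]  [23,25]  [21,26]
[0,2] uncovered → point at 2; [9,12] uncovered → point at 12; [14,16] uncovered → point at 16; [23,24] uncovered → point at 24.
Points: 2, 12, 16, 24 (4 total).

24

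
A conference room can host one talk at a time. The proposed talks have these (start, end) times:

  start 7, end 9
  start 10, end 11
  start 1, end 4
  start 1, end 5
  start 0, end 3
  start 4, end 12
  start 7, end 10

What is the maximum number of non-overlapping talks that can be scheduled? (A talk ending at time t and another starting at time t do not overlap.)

Greedy by earliest finish: after sorting by end time, pick each interval compatible with the last pick.
By end time: (0,3), (1,4), (1,5), (7,9), (7,10), (10,11), (4,12).
Pick (0,3); next start ≥ 3 → (7,9); next start ≥ 9 → (10,11).
Selected 3 talks.

3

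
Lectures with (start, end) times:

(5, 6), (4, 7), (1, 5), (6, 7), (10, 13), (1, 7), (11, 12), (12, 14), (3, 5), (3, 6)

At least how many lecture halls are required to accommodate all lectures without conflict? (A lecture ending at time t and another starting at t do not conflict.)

Events (time:±→running): 1:+→1 1:+→2 3:+→3 3:+→4 4:+→5 … peak 5.

5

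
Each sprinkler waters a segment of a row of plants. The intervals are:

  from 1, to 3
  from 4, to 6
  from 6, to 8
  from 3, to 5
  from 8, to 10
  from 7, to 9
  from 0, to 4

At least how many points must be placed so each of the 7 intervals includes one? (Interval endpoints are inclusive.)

3

Sort by right endpoint; whenever an interval is uncovered, place a point at its right end.
Sorted: [1,3] [0,4] [3,5] [4,6] [6,8] [7,9] [8,10]
{[1,3],[0,4],[3,5]} hit by 3; {[4,6],[6,8]} hit by 6; {[7,9],[8,10]} hit by 9.
Points: 3, 6, 9 (3 total).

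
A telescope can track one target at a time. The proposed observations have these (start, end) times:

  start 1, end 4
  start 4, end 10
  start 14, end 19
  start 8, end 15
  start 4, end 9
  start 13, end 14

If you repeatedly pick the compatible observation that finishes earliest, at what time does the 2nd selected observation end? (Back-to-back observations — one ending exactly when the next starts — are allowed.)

9

Sorted by end: (1,4)  (4,9)  (4,10)  (13,14)  (8,15)  (14,19)
take (1,4); take (4,9); take (13,14); take (14,19).
Selected: (1,4) (4,9) (13,14) (14,19)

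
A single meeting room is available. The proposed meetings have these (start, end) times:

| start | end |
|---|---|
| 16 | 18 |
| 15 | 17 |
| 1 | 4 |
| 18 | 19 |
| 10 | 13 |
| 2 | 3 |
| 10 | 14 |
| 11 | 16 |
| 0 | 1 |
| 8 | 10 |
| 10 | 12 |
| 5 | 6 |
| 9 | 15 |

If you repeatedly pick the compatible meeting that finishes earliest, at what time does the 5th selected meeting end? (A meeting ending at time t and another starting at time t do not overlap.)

12

Sort by end time and greedily take each interval whose start is ≥ the last chosen end.
By end time: (0,1), (2,3), (1,4), (5,6), (8,10), (10,12), (10,13), (10,14), (9,15), (11,16), (15,17), (16,18), (18,19).
Pick (0,1); next start ≥ 1 → (2,3); next start ≥ 3 → (5,6); next start ≥ 6 → (8,10); next start ≥ 10 → (10,12); next start ≥ 12 → (15,17); next start ≥ 17 → (18,19).
Selected: (0,1) (2,3) (5,6) (8,10) (10,12) (15,17) (18,19)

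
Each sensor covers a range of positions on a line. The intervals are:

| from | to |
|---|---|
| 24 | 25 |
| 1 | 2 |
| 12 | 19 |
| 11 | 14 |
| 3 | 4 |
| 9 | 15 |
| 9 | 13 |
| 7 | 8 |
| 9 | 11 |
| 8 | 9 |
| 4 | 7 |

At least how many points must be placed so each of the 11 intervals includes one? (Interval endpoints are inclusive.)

By right end: [1,2]  [3,4]  [4,7]  [7,8]  [8,9]  [9,11]  [9,13]  [11,14]  [9,15]  [12,19]  [24,25]
[1,2] uncovered → point at 2; [3,4] uncovered → point at 4; [7,8] uncovered → point at 8; [9,11] uncovered → point at 11; [12,19] uncovered → point at 19; [24,25] uncovered → point at 25.
Points: 2, 4, 8, 11, 19, 25 (6 total).

6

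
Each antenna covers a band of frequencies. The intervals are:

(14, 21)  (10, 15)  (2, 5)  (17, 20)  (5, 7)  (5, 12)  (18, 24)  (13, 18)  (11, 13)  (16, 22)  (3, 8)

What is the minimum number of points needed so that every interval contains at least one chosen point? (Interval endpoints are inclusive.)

Process intervals by earliest right end; each time one isn't hit yet, stab at its right endpoint.
Sorted: [2,5] [5,7] [3,8] [5,12] [11,13] [10,15] [13,18] [17,20] [14,21] [16,22] [18,24]
{[2,5],[5,7],[3,8],[5,12]} hit by 5; {[11,13],[10,15],[13,18]} hit by 13; {[17,20],[14,21],[16,22],[18,24]} hit by 20.
Points: 5, 13, 20 (3 total).

3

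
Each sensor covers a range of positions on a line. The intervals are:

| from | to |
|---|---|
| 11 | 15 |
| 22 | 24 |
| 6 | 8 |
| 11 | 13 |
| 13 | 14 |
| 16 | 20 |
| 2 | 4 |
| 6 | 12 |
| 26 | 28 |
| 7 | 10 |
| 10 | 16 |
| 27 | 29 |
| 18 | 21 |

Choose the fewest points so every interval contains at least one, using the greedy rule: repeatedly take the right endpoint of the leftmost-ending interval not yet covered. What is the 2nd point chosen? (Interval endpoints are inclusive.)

8

Process intervals by earliest right end; each time one isn't hit yet, stab at its right endpoint.
Sorted: [2,4] [6,8] [7,10] [6,12] [11,13] [13,14] [11,15] [10,16] [16,20] [18,21] [22,24] [26,28] [27,29]
{[2,4]} hit by 4; {[6,8],[7,10],[6,12]} hit by 8; {[11,13],[13,14],[11,15],[10,16]} hit by 13; {[16,20],[18,21]} hit by 20; {[22,24]} hit by 24; {[26,28],[27,29]} hit by 28.
Points: 4, 8, 13, 20, 24, 28 (6 total).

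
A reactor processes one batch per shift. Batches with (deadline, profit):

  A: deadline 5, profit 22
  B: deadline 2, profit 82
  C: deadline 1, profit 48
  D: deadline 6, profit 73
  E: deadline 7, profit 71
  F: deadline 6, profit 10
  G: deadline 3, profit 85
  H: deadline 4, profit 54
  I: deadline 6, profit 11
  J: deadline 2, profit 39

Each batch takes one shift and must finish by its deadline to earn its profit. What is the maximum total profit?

Sort by profit descending; place each in the latest free slot ≤ its deadline.
Profit order: G=85 B=82 D=73 E=71 H=54 C=48 J=39 A=22 I=11 F=10
Assign: G→slot 3, B→slot 2, D→slot 6, E→slot 7, H→slot 4, C→slot 1, J skipped, A→slot 5, I skipped, F skipped.
Slots: [1:C] [2:B] [3:G] [4:H] [5:A] [6:D] [7:E]
Profit = 48 + 82 + 85 + 54 + 22 + 73 + 71 = 435

435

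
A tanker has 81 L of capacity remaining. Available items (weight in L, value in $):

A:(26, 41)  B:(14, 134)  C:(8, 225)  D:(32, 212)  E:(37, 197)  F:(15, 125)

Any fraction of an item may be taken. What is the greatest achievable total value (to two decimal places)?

Ratios (sorted): C 28.12, B 9.57, F 8.33, D 6.62, E 5.32, A 1.58
take C (8 @ 225); take B (14 @ 134); take F (15 @ 125); take D (32 @ 212); take 12/37 of E → 63.89. Capacity used 81/81.
Total value = 759.89

759.89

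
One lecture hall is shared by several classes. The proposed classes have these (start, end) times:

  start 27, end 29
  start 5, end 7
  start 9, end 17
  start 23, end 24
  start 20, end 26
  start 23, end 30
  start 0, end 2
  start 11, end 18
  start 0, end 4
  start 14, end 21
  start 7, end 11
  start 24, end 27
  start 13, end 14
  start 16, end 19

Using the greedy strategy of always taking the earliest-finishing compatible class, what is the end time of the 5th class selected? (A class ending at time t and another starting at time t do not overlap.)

19

Order by finish time; keep every interval that doesn't clash with the previous kept one.
Sorted by end: (0,2)  (0,4)  (5,7)  (7,11)  (13,14)  (9,17)  (11,18)  (16,19)  (14,21)  (23,24)  (20,26)  (24,27)  (27,29)  (23,30)
take (0,2); skip (0,4); take (5,7); take (7,11); take (13,14); skip (11,18); take (16,19); take (23,24); take (24,27); take (27,29).
Selected: (0,2) (5,7) (7,11) (13,14) (16,19) (23,24) (24,27) (27,29)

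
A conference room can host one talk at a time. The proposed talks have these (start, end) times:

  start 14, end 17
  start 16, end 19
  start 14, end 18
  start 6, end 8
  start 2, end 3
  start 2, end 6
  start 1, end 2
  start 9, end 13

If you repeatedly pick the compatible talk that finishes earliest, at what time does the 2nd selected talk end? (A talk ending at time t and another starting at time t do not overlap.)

3

Sorted by end: (1,2)  (2,3)  (2,6)  (6,8)  (9,13)  (14,17)  (14,18)  (16,19)
take (1,2); take (2,3); skip (2,6); take (6,8); take (9,13); take (14,17).
Selected: (1,2) (2,3) (6,8) (9,13) (14,17)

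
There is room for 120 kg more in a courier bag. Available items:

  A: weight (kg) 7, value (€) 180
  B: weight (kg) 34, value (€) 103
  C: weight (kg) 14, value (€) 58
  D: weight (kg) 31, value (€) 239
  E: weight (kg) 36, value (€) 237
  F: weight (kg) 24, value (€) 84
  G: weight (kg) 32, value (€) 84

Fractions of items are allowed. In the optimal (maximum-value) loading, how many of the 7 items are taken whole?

Order: A (180/7=25.71) > D (239/31=7.71) > E (237/36=6.58) > C (58/14=4.14) > F (84/24=3.50) > B (103/34=3.03) > G (84/32=2.62)
Fill: take A (7 @ 180) → take D (31 @ 239) → take E (36 @ 237) → take C (14 @ 58) → take F (24 @ 84) → take 8/34 of B → 24.24; 120/120 used.
5 item(s) taken whole; one partial (take 8/34 of B).

5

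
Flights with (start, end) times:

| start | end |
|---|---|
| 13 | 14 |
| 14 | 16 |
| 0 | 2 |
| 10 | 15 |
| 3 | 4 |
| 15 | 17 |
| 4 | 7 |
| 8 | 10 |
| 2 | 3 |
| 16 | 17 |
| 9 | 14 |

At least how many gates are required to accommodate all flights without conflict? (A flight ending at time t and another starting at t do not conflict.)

3

The answer is the maximum number of intervals overlapping at any instant.
Events (time:±→running): 0:+→1 2:-→0 2:+→1 3:-→0 3:+→1 4:-→0 4:+→1 7:-→0 8:+→1 9:+→2 10:-→1 10:+→2 13:+→3 … peak 3.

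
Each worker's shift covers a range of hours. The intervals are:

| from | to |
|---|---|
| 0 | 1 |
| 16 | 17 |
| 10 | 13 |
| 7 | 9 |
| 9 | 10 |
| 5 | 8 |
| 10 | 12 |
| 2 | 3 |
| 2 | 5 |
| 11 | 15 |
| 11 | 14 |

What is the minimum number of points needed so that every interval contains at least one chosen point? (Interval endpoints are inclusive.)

Process intervals by earliest right end; each time one isn't hit yet, stab at its right endpoint.
Sorted: [0,1] [2,3] [2,5] [5,8] [7,9] [9,10] [10,12] [10,13] [11,14] [11,15] [16,17]
{[0,1]} hit by 1; {[2,3],[2,5]} hit by 3; {[5,8],[7,9]} hit by 8; {[9,10],[10,12],[10,13]} hit by 10; {[11,14],[11,15]} hit by 14; {[16,17]} hit by 17.
Points: 1, 3, 8, 10, 14, 17 (6 total).

6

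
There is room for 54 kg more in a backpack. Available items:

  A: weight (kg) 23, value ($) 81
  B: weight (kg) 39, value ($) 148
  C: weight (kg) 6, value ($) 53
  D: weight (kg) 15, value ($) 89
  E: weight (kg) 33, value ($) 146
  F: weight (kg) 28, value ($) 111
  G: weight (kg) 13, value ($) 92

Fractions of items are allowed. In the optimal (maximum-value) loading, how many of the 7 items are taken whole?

3

Order: C (53/6=8.83) > G (92/13=7.08) > D (89/15=5.93) > E (146/33=4.42) > F (111/28=3.96) > B (148/39=3.79) > A (81/23=3.52)
Fill: take C (6 @ 53) → take G (13 @ 92) → take D (15 @ 89) → take 20/33 of E → 88.48; 54/54 used.
3 item(s) taken whole; one partial (take 20/33 of E).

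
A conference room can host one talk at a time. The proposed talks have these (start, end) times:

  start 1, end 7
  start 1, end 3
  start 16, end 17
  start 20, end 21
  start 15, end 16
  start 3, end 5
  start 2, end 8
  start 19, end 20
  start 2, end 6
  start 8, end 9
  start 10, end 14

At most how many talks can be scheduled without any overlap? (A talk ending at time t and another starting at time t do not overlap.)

By end time: (1,3), (3,5), (2,6), (1,7), (2,8), (8,9), (10,14), (15,16), (16,17), (19,20), (20,21).
Pick (1,3); next start ≥ 3 → (3,5); next start ≥ 5 → (8,9); next start ≥ 9 → (10,14); next start ≥ 14 → (15,16); next start ≥ 16 → (16,17); next start ≥ 17 → (19,20); next start ≥ 20 → (20,21).
Selected 8 talks.

8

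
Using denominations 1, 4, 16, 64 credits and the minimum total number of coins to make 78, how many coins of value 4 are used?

3

Use the largest denomination that fits, subtract, and repeat.
78 − 1×64→14 − 3×4→2 − 2×1→0
Count of 4: 3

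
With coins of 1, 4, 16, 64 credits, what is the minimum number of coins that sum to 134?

5

Use the largest denomination that fits, subtract, and repeat.
134 − 2×64→6 − 1×4→2 − 2×1→0
Total coins = 2 + 1 + 2 = 5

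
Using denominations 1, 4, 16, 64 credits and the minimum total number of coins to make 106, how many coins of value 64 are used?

Use the largest denomination that fits, subtract, and repeat.
106 = 1×64 + 2×16 + 2×4 + 2×1
Count of 64: 1

1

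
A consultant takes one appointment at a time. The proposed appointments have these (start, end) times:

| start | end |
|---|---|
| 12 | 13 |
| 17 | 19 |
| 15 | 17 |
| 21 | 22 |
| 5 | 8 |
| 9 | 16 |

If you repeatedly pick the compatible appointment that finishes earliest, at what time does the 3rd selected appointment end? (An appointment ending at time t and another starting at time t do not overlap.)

17

Sort by end time and greedily take each interval whose start is ≥ the last chosen end.
Sorted by end: (5,8)  (12,13)  (9,16)  (15,17)  (17,19)  (21,22)
take (5,8); take (12,13); take (15,17); take (17,19); take (21,22).
Selected: (5,8) (12,13) (15,17) (17,19) (21,22)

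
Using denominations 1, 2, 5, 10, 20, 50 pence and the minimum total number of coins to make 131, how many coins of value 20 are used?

131 = 2×50 + 1×20 + 1×10 + 1×1
Count of 20: 1

1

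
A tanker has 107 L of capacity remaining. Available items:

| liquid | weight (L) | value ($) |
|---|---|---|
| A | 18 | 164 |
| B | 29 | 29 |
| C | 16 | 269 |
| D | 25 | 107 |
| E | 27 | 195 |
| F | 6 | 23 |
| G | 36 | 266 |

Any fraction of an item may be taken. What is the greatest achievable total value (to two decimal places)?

Sort by value per unit weight and fill in that order.
Order: C (269/16=16.81) > A (164/18=9.11) > G (266/36=7.39) > E (195/27=7.22) > D (107/25=4.28) > F (23/6=3.83) > B (29/29=1.00)
Fill: take C (16 @ 269) → take A (18 @ 164) → take G (36 @ 266) → take E (27 @ 195) → take 10/25 of D → 42.80; 107/107 used.
Total value = 936.80

936.80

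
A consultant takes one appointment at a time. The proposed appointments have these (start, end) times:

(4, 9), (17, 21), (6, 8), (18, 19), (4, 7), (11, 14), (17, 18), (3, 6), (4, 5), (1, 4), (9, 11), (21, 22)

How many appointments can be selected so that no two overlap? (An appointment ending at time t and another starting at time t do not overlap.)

8

Order by finish time; keep every interval that doesn't clash with the previous kept one.
By end time: (1,4), (4,5), (3,6), (4,7), (6,8), (4,9), (9,11), (11,14), (17,18), (18,19), (17,21), (21,22).
Pick (1,4); next start ≥ 4 → (4,5); next start ≥ 5 → (6,8); next start ≥ 8 → (9,11); next start ≥ 11 → (11,14); next start ≥ 14 → (17,18); next start ≥ 18 → (18,19); next start ≥ 19 → (21,22).
Selected 8 appointments.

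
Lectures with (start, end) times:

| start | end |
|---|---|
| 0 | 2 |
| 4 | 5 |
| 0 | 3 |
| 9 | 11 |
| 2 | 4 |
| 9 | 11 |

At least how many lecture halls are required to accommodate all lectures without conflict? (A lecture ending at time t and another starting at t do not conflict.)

The answer is the maximum number of intervals overlapping at any instant.
starts: [0, 0, 2, 4, 9, 9]
ends:   [2, 3, 4, 5, 11, 11]
s0→1 s0→2  — peak 2.

2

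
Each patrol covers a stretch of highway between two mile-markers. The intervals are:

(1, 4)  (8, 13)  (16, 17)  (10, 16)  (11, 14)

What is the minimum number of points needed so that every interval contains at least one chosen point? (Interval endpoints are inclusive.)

By right end: [1,4]  [8,13]  [11,14]  [10,16]  [16,17]
[1,4] uncovered → point at 4; [8,13] uncovered → point at 13; [16,17] uncovered → point at 17.
Points: 4, 13, 17 (3 total).

3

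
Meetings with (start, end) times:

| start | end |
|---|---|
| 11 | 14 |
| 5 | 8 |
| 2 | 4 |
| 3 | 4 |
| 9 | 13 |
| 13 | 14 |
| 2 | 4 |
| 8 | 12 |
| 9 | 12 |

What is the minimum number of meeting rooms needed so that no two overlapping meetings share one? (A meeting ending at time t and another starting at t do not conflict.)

starts: [2, 2, 3, 5, 8, 9, 9, 11, 13]
ends:   [4, 4, 4, 8, 12, 12, 13, 14, 14]
s2→1 s2→2 s3→3 e4→2 e4→1 e4→0 s5→1 e8→0 s8→1 s9→2 s9→3 s11→4  — peak 4.

4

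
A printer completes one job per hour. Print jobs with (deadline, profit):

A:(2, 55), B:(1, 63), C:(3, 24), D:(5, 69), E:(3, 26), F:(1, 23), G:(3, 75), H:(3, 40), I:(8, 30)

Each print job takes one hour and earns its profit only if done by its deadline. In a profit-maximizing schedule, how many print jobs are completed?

5

By profit: G(d3,75), D(d5,69), B(d1,63), A(d2,55), H(d3,40), I(d8,30), E(d3,26), C(d3,24), F(d1,23)
G→slot 3; D→slot 5; B→slot 1; A→slot 2; H skipped; I→slot 8; E skipped; C skipped; F skipped.
5 of 9 scheduled.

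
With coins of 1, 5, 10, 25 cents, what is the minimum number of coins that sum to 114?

Greedy: take as many of the largest coin as possible, then repeat with the remainder.
114 = 4×25 + 1×10 + 4×1
Total coins = 4 + 1 + 4 = 9

9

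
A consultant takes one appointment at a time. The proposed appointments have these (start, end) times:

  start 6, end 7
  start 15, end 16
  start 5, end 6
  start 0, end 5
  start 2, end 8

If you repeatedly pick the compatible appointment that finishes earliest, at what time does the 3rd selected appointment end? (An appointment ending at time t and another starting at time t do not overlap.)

Sort by end time and greedily take each interval whose start is ≥ the last chosen end.
By end time: (0,5), (5,6), (6,7), (2,8), (15,16).
Pick (0,5); next start ≥ 5 → (5,6); next start ≥ 6 → (6,7); next start ≥ 7 → (15,16).
Selected: (0,5) (5,6) (6,7) (15,16)

7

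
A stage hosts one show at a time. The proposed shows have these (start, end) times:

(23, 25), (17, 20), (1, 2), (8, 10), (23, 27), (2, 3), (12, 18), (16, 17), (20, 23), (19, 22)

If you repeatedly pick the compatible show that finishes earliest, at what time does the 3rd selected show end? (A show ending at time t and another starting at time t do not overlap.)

10

Sorted by end: (1,2)  (2,3)  (8,10)  (16,17)  (12,18)  (17,20)  (19,22)  (20,23)  (23,25)  (23,27)
take (1,2); take (2,3); take (8,10); take (16,17); take (17,20); take (20,23); take (23,25); skip (23,27).
Selected: (1,2) (2,3) (8,10) (16,17) (17,20) (20,23) (23,25)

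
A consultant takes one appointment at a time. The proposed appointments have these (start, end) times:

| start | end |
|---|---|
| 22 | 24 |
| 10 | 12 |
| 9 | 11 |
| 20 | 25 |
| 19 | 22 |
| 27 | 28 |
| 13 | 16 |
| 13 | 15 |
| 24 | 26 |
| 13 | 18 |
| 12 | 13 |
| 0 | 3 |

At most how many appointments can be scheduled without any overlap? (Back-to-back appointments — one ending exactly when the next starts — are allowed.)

Greedy by earliest finish: after sorting by end time, pick each interval compatible with the last pick.
By end time: (0,3), (9,11), (10,12), (12,13), (13,15), (13,16), (13,18), (19,22), (22,24), (20,25), (24,26), (27,28).
Pick (0,3); next start ≥ 3 → (9,11); next start ≥ 11 → (12,13); next start ≥ 13 → (13,15); next start ≥ 15 → (19,22); next start ≥ 22 → (22,24); next start ≥ 24 → (24,26); next start ≥ 26 → (27,28).
Selected 8 appointments.

8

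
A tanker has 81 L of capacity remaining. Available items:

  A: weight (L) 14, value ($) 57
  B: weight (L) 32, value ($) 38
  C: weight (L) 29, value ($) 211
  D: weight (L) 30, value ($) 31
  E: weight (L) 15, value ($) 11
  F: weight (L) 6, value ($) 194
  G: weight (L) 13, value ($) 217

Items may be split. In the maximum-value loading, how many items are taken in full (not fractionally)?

4

Ratios (sorted): F 32.33, G 16.69, C 7.28, A 4.07, B 1.19, D 1.03, E 0.73
take F (6 @ 194); take G (13 @ 217); take C (29 @ 211); take A (14 @ 57); take 19/32 of B → 22.56. Capacity used 81/81.
4 item(s) taken whole; one partial (take 19/32 of B).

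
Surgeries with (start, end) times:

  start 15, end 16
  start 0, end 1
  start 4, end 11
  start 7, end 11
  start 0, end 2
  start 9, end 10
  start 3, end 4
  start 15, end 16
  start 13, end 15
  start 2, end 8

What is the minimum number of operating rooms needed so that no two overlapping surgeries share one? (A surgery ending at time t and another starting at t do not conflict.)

3

Count concurrent intervals with a sweep; the peak is the room count.
Events (time:±→running): 0:+→1 0:+→2 1:-→1 2:-→0 2:+→1 3:+→2 4:-→1 4:+→2 7:+→3 … peak 3.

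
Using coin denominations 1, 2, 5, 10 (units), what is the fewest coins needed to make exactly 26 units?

Greedy: take as many of the largest coin as possible, then repeat with the remainder.
26 − 2×10→6 − 1×5→1 − 1×1→0
Total coins = 2 + 1 + 1 = 4

4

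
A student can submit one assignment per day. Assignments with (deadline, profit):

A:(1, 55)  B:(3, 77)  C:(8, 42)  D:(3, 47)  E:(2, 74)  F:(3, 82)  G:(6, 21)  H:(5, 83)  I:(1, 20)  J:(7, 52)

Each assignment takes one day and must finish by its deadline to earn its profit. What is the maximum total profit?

431

Profit order: H=83 F=82 B=77 E=74 A=55 J=52 D=47 C=42 G=21 I=20
Assign: H→slot 5, F→slot 3, B→slot 2, E→slot 1, A skipped, J→slot 7, D skipped, C→slot 8, G→slot 6, I skipped.
Slots: [1:E] [2:B] [3:F] [5:H] [6:G] [7:J] [8:C]
Profit = 74 + 77 + 82 + 83 + 21 + 52 + 42 = 431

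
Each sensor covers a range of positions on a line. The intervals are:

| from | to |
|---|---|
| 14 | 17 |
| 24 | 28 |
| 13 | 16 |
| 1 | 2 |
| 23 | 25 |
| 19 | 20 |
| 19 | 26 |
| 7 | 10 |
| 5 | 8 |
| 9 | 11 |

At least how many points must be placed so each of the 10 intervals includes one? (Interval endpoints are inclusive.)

6

By right end: [1,2]  [5,8]  [7,10]  [9,11]  [13,16]  [14,17]  [19,20]  [23,25]  [19,26]  [24,28]
[1,2] uncovered → point at 2; [5,8] uncovered → point at 8; [9,11] uncovered → point at 11; [13,16] uncovered → point at 16; [19,20] uncovered → point at 20; [23,25] uncovered → point at 25.
Points: 2, 8, 11, 16, 20, 25 (6 total).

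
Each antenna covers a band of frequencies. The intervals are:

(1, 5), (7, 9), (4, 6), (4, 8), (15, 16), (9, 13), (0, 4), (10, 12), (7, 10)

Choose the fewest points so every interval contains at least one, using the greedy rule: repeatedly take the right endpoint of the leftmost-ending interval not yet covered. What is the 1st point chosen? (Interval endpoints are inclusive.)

Sort by right endpoint; whenever an interval is uncovered, place a point at its right end.
By right end: [0,4]  [1,5]  [4,6]  [4,8]  [7,9]  [7,10]  [10,12]  [9,13]  [15,16]
[0,4] uncovered → point at 4; [7,9] uncovered → point at 9; [10,12] uncovered → point at 12; [15,16] uncovered → point at 16.
Points: 4, 9, 12, 16 (4 total).

4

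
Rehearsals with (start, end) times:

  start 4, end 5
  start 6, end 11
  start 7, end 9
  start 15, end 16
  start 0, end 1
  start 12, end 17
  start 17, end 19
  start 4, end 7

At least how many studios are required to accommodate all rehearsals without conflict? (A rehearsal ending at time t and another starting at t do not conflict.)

2

The answer is the maximum number of intervals overlapping at any instant.
starts: [0, 4, 4, 6, 7, 12, 15, 17]
ends:   [1, 5, 7, 9, 11, 16, 17, 19]
s0→1 e1→0 s4→1 s4→2  — peak 2.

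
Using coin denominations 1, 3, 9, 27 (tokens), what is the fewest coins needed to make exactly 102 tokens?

6

102 − 3×27→21 − 2×9→3 − 1×3→0
Total coins = 3 + 2 + 1 = 6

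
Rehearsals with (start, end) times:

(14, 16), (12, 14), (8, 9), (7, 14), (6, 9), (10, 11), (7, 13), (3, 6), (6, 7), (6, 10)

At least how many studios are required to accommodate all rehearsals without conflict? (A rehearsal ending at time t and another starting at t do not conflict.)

5

starts: [3, 6, 6, 6, 7, 7, 8, 10, 12, 14]
ends:   [6, 7, 9, 9, 10, 11, 13, 14, 14, 16]
s3→1 e6→0 s6→1 s6→2 s6→3 e7→2 s7→3 s7→4 s8→5  — peak 5.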